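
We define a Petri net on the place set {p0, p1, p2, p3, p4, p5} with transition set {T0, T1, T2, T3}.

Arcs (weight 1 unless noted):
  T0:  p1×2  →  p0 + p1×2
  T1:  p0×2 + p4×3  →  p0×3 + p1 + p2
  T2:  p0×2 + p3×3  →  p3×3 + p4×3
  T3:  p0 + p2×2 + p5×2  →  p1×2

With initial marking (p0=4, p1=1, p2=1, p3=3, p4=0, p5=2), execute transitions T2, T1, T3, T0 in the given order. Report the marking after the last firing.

(p0=3, p1=4, p2=0, p3=3, p4=0, p5=0)

step 1: fire T2:  (p0=4, p1=1, p2=1, p3=3, p4=0, p5=2) → (p0=2, p1=1, p2=1, p3=3, p4=3, p5=2)
step 2: fire T1:  (p0=2, p1=1, p2=1, p3=3, p4=3, p5=2) → (p0=3, p1=2, p2=2, p3=3, p4=0, p5=2)
step 3: fire T3:  (p0=3, p1=2, p2=2, p3=3, p4=0, p5=2) → (p0=2, p1=4, p2=0, p3=3, p4=0, p5=0)
step 4: fire T0:  (p0=2, p1=4, p2=0, p3=3, p4=0, p5=0) → (p0=3, p1=4, p2=0, p3=3, p4=0, p5=0)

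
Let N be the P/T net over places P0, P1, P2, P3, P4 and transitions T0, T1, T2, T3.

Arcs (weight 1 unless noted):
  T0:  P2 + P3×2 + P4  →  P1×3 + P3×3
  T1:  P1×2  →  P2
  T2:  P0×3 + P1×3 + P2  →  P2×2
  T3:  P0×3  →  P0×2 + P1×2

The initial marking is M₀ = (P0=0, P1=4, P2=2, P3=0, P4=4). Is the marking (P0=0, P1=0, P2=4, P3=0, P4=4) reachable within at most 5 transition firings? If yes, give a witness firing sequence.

YES — reachable via ⟨T1, T1⟩ (2 firings)

step 1: fire T1:  (P0=0, P1=4, P2=2, P3=0, P4=4) → (P0=0, P1=2, P2=3, P3=0, P4=4)
step 2: fire T1:  (P0=0, P1=2, P2=3, P3=0, P4=4) → (P0=0, P1=0, P2=4, P3=0, P4=4)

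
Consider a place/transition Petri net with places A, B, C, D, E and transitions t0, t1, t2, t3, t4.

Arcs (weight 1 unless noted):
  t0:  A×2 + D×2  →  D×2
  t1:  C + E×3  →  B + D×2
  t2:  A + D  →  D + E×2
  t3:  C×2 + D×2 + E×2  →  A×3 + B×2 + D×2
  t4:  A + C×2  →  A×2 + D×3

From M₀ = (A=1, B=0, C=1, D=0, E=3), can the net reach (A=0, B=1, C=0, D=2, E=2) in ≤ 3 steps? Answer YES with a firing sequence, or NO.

step 1: fire t1:  (A=1, B=0, C=1, D=0, E=3) → (A=1, B=1, C=0, D=2, E=0)
step 2: fire t2:  (A=1, B=1, C=0, D=2, E=0) → (A=0, B=1, C=0, D=2, E=2)

YES — reachable via ⟨t1, t2⟩ (2 firings)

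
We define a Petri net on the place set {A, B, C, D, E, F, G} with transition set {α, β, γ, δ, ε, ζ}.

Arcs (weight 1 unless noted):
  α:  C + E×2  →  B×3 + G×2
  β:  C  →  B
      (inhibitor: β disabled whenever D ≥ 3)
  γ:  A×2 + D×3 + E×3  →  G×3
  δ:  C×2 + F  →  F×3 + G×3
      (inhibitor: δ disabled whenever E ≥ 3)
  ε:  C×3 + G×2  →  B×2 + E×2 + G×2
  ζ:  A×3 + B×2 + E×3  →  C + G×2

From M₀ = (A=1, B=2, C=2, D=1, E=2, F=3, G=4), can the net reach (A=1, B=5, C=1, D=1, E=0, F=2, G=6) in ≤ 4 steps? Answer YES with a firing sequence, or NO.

depth 0: 1 marking
depth 1: 4 markings reached so far
depth 2: 6 markings reached so far
depth 3: 6 markings reached so far
(frontier empty at depth 3; search complete)
target is not among the 6 markings reachable within 4 steps

NO — not reachable within 4 firings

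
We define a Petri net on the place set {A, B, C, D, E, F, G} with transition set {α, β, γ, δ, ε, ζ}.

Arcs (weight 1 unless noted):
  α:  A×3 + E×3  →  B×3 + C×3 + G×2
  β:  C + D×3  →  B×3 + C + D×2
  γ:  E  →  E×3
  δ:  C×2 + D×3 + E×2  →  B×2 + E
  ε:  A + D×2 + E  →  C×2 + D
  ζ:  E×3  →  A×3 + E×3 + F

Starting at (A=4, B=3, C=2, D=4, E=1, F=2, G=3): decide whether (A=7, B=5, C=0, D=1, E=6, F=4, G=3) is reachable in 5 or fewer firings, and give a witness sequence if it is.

NO — not reachable within 5 firings

depth 0: 1 marking
depth 1: 4 markings reached so far
depth 2: 12 markings reached so far
depth 3: 30 markings reached so far
depth 4: 64 markings reached so far
depth 5: 118 markings reached so far
target is not among the 118 markings reachable within 5 steps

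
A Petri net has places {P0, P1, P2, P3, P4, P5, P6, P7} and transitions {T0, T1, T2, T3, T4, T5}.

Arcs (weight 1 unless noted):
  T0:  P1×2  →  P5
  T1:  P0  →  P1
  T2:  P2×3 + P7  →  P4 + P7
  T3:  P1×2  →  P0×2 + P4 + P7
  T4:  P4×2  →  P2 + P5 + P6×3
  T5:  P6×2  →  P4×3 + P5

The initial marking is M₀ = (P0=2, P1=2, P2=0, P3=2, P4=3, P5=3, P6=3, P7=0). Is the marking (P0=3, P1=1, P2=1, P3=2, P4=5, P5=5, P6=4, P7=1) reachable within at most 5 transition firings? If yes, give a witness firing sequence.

step 1: fire T1:  (P0=2, P1=2, P2=0, P3=2, P4=3, P5=3, P6=3, P7=0) → (P0=1, P1=3, P2=0, P3=2, P4=3, P5=3, P6=3, P7=0)
step 2: fire T3:  (P0=1, P1=3, P2=0, P3=2, P4=3, P5=3, P6=3, P7=0) → (P0=3, P1=1, P2=0, P3=2, P4=4, P5=3, P6=3, P7=1)
step 3: fire T4:  (P0=3, P1=1, P2=0, P3=2, P4=4, P5=3, P6=3, P7=1) → (P0=3, P1=1, P2=1, P3=2, P4=2, P5=4, P6=6, P7=1)
step 4: fire T5:  (P0=3, P1=1, P2=1, P3=2, P4=2, P5=4, P6=6, P7=1) → (P0=3, P1=1, P2=1, P3=2, P4=5, P5=5, P6=4, P7=1)

YES — reachable via ⟨T1, T3, T4, T5⟩ (4 firings)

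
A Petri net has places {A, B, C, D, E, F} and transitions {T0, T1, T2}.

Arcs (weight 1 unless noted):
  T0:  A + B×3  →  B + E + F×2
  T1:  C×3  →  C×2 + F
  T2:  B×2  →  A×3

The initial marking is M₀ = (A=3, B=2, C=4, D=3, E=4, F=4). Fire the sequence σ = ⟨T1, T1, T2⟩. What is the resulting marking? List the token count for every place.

(A=6, B=0, C=2, D=3, E=4, F=6)

step 1: fire T1:  (A=3, B=2, C=4, D=3, E=4, F=4) → (A=3, B=2, C=3, D=3, E=4, F=5)
step 2: fire T1:  (A=3, B=2, C=3, D=3, E=4, F=5) → (A=3, B=2, C=2, D=3, E=4, F=6)
step 3: fire T2:  (A=3, B=2, C=2, D=3, E=4, F=6) → (A=6, B=0, C=2, D=3, E=4, F=6)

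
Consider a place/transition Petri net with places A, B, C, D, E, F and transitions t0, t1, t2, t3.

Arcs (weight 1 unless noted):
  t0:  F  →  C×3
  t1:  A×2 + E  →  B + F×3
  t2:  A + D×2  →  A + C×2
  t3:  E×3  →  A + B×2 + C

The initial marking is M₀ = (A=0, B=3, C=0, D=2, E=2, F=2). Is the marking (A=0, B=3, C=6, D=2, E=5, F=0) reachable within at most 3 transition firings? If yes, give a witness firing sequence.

depth 0: 1 marking
depth 1: 2 markings reached so far
depth 2: 3 markings reached so far
depth 3: 3 markings reached so far
(frontier empty at depth 3; search complete)
target is not among the 3 markings reachable within 3 steps

NO — not reachable within 3 firings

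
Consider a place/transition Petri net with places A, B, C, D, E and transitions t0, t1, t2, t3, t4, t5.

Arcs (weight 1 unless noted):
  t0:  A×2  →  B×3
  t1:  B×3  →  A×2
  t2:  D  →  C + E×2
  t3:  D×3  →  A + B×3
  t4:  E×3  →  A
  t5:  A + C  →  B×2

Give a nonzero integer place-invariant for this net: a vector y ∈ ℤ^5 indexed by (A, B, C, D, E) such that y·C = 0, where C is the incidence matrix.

Incidence matrix C (rows=places, cols=transitions):
       t0   t1   t2   t3   t4   t5
    A  -2    2    0    1    1   -1
    B   3   -3    0    3    0    2
    C   0    0    1    0    0   -1
    D   0    0   -1   -3    0    0
    E   0    0    2    0   -3    0

Candidate y = [3, 2, 1, 3, 1]; check y·C column-wise:
  col t0: 3·-2 + 2·3 + 1·0 + 3·0 + 1·0 = 0
  col t1: 3·2 + 2·-3 + 1·0 + 3·0 + 1·0 = 0
  col t2: 3·0 + 2·0 + 1·1 + 3·-1 + 1·2 = 0
  col t3: 3·1 + 2·3 + 1·0 + 3·-3 + 1·0 = 0
  col t4: 3·1 + 2·0 + 1·0 + 3·0 + 1·-3 = 0
  col t5: 3·-1 + 2·2 + 1·-1 + 3·0 + 1·0 = 0

y = (A:3, B:2, C:1, D:3, E:1)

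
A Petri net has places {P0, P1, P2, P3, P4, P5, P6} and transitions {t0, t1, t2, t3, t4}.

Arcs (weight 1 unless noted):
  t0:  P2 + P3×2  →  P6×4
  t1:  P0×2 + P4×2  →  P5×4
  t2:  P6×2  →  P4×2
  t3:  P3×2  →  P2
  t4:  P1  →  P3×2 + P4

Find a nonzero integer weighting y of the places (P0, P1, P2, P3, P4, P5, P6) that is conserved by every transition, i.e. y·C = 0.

y = (P0:2, P1:0, P2:0, P3:0, P4:0, P5:1, P6:0)

Incidence matrix C (rows=places, cols=transitions):
       t0   t1   t2   t3   t4
   P0   0   -2    0    0    0
   P1   0    0    0    0   -1
   P2  -1    0    0    1    0
   P3  -2    0    0   -2    2
   P4   0   -2    2    0    1
   P5   0    4    0    0    0
   P6   4    0   -2    0    0

Candidate y = [2, 0, 0, 0, 0, 1, 0]; check y·C column-wise:
  col t0: 2·0 + 0·-1 + 0·-2 + 1·0 + 0·4 = 0
  col t1: 2·-2 + 0·-2 + 1·4 = 0
  col t2: 2·0 + 0·2 + 1·0 + 0·-2 = 0
  col t3: 2·0 + 0·1 + 0·-2 + 1·0 = 0
  col t4: 2·0 + 0·-1 + 0·2 + 0·1 + 1·0 = 0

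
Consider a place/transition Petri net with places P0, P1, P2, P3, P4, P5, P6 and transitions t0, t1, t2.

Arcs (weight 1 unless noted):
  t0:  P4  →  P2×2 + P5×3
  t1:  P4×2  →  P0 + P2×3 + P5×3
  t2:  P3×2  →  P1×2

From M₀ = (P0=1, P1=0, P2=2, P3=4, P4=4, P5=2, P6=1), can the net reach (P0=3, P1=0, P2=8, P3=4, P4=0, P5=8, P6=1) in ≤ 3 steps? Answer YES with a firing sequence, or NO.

step 1: fire t1:  (P0=1, P1=0, P2=2, P3=4, P4=4, P5=2, P6=1) → (P0=2, P1=0, P2=5, P3=4, P4=2, P5=5, P6=1)
step 2: fire t1:  (P0=2, P1=0, P2=5, P3=4, P4=2, P5=5, P6=1) → (P0=3, P1=0, P2=8, P3=4, P4=0, P5=8, P6=1)

YES — reachable via ⟨t1, t1⟩ (2 firings)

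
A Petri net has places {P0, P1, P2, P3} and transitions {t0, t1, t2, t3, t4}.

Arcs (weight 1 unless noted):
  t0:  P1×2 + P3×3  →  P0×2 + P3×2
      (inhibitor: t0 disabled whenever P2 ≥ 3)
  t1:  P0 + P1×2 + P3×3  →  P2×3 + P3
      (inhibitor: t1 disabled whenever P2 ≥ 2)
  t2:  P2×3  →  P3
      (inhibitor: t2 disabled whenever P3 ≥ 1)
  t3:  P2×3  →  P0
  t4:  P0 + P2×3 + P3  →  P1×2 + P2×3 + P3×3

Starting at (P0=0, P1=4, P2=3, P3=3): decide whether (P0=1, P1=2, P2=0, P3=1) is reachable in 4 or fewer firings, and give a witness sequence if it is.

step 1: fire t3:  (P0=0, P1=4, P2=3, P3=3) → (P0=1, P1=4, P2=0, P3=3)
step 2: fire t1:  (P0=1, P1=4, P2=0, P3=3) → (P0=0, P1=2, P2=3, P3=1)
step 3: fire t3:  (P0=0, P1=2, P2=3, P3=1) → (P0=1, P1=2, P2=0, P3=1)

YES — reachable via ⟨t3, t1, t3⟩ (3 firings)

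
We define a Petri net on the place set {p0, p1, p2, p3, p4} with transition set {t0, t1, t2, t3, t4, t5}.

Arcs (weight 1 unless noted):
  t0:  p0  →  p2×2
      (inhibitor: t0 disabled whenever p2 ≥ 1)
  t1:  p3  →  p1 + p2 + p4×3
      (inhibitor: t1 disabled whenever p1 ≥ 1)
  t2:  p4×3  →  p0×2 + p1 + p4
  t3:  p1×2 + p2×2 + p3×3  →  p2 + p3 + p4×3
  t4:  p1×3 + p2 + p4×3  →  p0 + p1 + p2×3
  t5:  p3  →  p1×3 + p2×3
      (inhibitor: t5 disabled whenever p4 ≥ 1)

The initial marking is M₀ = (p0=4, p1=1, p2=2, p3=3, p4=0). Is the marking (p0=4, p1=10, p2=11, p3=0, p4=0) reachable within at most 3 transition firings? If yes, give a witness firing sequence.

YES — reachable via ⟨t5, t5, t5⟩ (3 firings)

step 1: fire t5:  (p0=4, p1=1, p2=2, p3=3, p4=0) → (p0=4, p1=4, p2=5, p3=2, p4=0)
step 2: fire t5:  (p0=4, p1=4, p2=5, p3=2, p4=0) → (p0=4, p1=7, p2=8, p3=1, p4=0)
step 3: fire t5:  (p0=4, p1=7, p2=8, p3=1, p4=0) → (p0=4, p1=10, p2=11, p3=0, p4=0)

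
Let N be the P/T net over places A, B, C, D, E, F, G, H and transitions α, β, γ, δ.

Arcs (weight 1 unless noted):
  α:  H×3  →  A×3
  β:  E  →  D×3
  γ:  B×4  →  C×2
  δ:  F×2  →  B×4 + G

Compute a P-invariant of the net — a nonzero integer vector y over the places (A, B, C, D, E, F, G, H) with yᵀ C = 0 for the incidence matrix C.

y = (A:0, B:0, C:0, D:1, E:3, F:0, G:0, H:0)

Incidence matrix C (rows=places, cols=transitions):
        α    β    γ    δ
    A   3    0    0    0
    B   0    0   -4    4
    C   0    0    2    0
    D   0    3    0    0
    E   0   -1    0    0
    F   0    0    0   -2
    G   0    0    0    1
    H  -3    0    0    0

Candidate y = [0, 0, 0, 1, 3, 0, 0, 0]; check y·C column-wise:
  col α: 0·3 + 1·0 + 3·0 + 0·-3 = 0
  col β: 1·3 + 3·-1 = 0
  col γ: 0·-4 + 0·2 + 1·0 + 3·0 = 0
  col δ: 0·4 + 1·0 + 3·0 + 0·-2 + 0·1 = 0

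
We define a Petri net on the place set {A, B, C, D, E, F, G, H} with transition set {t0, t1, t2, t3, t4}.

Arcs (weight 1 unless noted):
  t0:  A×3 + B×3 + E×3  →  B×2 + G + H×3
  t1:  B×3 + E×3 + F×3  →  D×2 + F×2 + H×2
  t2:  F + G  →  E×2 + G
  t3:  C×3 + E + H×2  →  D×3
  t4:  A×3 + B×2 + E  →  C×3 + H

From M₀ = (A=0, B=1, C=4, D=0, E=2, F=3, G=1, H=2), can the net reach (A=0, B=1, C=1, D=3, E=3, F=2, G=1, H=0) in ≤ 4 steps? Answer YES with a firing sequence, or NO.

step 1: fire t2:  (A=0, B=1, C=4, D=0, E=2, F=3, G=1, H=2) → (A=0, B=1, C=4, D=0, E=4, F=2, G=1, H=2)
step 2: fire t3:  (A=0, B=1, C=4, D=0, E=4, F=2, G=1, H=2) → (A=0, B=1, C=1, D=3, E=3, F=2, G=1, H=0)

YES — reachable via ⟨t2, t3⟩ (2 firings)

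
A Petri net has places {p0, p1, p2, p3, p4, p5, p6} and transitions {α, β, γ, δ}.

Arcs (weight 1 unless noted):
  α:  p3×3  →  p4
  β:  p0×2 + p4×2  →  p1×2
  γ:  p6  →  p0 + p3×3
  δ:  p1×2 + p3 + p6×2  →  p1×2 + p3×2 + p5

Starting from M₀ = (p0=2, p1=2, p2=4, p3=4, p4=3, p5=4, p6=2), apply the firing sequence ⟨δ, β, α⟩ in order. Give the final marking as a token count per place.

(p0=0, p1=4, p2=4, p3=2, p4=2, p5=5, p6=0)

step 1: fire δ:  (p0=2, p1=2, p2=4, p3=4, p4=3, p5=4, p6=2) → (p0=2, p1=2, p2=4, p3=5, p4=3, p5=5, p6=0)
step 2: fire β:  (p0=2, p1=2, p2=4, p3=5, p4=3, p5=5, p6=0) → (p0=0, p1=4, p2=4, p3=5, p4=1, p5=5, p6=0)
step 3: fire α:  (p0=0, p1=4, p2=4, p3=5, p4=1, p5=5, p6=0) → (p0=0, p1=4, p2=4, p3=2, p4=2, p5=5, p6=0)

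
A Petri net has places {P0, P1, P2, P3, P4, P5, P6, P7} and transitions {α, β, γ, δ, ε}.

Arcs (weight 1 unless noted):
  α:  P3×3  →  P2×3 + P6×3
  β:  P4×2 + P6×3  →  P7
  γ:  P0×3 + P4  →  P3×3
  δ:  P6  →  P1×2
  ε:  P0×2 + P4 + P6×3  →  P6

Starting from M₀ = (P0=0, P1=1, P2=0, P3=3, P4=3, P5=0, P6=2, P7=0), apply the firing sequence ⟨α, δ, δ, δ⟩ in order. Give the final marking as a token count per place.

step 1: fire α:  (P0=0, P1=1, P2=0, P3=3, P4=3, P5=0, P6=2, P7=0) → (P0=0, P1=1, P2=3, P3=0, P4=3, P5=0, P6=5, P7=0)
step 2: fire δ:  (P0=0, P1=1, P2=3, P3=0, P4=3, P5=0, P6=5, P7=0) → (P0=0, P1=3, P2=3, P3=0, P4=3, P5=0, P6=4, P7=0)
step 3: fire δ:  (P0=0, P1=3, P2=3, P3=0, P4=3, P5=0, P6=4, P7=0) → (P0=0, P1=5, P2=3, P3=0, P4=3, P5=0, P6=3, P7=0)
step 4: fire δ:  (P0=0, P1=5, P2=3, P3=0, P4=3, P5=0, P6=3, P7=0) → (P0=0, P1=7, P2=3, P3=0, P4=3, P5=0, P6=2, P7=0)

(P0=0, P1=7, P2=3, P3=0, P4=3, P5=0, P6=2, P7=0)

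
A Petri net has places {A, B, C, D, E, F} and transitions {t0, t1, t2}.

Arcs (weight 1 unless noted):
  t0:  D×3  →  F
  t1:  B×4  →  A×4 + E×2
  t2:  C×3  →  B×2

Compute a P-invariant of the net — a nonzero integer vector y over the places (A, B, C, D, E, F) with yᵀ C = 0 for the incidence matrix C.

Incidence matrix C (rows=places, cols=transitions):
       t0   t1   t2
    A   0    4    0
    B   0   -4    2
    C   0    0   -3
    D  -3    0    0
    E   0    2    0
    F   1    0    0

Candidate y = [3, 3, 2, 0, 0, 0]; check y·C column-wise:
  col t0: 3·0 + 3·0 + 2·0 + 0·-3 + 0·1 = 0
  col t1: 3·4 + 3·-4 + 2·0 + 0·2 = 0
  col t2: 3·0 + 3·2 + 2·-3 = 0

y = (A:3, B:3, C:2, D:0, E:0, F:0)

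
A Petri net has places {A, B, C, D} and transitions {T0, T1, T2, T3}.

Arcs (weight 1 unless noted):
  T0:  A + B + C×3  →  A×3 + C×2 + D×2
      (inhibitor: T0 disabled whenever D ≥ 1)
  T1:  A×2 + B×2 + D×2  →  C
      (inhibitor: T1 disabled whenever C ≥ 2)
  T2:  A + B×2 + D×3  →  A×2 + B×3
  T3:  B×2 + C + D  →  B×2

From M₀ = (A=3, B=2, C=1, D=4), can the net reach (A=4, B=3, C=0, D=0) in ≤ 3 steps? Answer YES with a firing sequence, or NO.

YES — reachable via ⟨T2, T3⟩ (2 firings)

step 1: fire T2:  (A=3, B=2, C=1, D=4) → (A=4, B=3, C=1, D=1)
step 2: fire T3:  (A=4, B=3, C=1, D=1) → (A=4, B=3, C=0, D=0)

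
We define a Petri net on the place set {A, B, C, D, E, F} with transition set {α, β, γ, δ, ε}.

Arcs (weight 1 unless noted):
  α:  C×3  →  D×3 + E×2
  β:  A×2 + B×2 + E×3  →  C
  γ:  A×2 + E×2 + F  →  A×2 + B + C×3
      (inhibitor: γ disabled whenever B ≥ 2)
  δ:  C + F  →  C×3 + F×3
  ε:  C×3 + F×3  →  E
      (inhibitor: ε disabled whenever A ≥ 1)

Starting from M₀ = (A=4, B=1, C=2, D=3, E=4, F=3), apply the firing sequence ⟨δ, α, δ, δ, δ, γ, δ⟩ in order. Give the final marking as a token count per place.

(A=4, B=2, C=12, D=6, E=4, F=12)

step 1: fire δ:  (A=4, B=1, C=2, D=3, E=4, F=3) → (A=4, B=1, C=4, D=3, E=4, F=5)
step 2: fire α:  (A=4, B=1, C=4, D=3, E=4, F=5) → (A=4, B=1, C=1, D=6, E=6, F=5)
step 3: fire δ:  (A=4, B=1, C=1, D=6, E=6, F=5) → (A=4, B=1, C=3, D=6, E=6, F=7)
step 4: fire δ:  (A=4, B=1, C=3, D=6, E=6, F=7) → (A=4, B=1, C=5, D=6, E=6, F=9)
step 5: fire δ:  (A=4, B=1, C=5, D=6, E=6, F=9) → (A=4, B=1, C=7, D=6, E=6, F=11)
step 6: fire γ:  (A=4, B=1, C=7, D=6, E=6, F=11) → (A=4, B=2, C=10, D=6, E=4, F=10)
step 7: fire δ:  (A=4, B=2, C=10, D=6, E=4, F=10) → (A=4, B=2, C=12, D=6, E=4, F=12)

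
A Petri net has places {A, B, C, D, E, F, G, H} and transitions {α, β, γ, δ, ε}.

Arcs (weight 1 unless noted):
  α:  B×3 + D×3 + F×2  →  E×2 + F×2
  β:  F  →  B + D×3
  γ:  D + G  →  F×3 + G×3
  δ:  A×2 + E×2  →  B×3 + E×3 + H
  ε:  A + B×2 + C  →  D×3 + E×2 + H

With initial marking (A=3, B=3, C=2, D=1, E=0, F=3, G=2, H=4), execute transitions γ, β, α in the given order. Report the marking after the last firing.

step 1: fire γ:  (A=3, B=3, C=2, D=1, E=0, F=3, G=2, H=4) → (A=3, B=3, C=2, D=0, E=0, F=6, G=4, H=4)
step 2: fire β:  (A=3, B=3, C=2, D=0, E=0, F=6, G=4, H=4) → (A=3, B=4, C=2, D=3, E=0, F=5, G=4, H=4)
step 3: fire α:  (A=3, B=4, C=2, D=3, E=0, F=5, G=4, H=4) → (A=3, B=1, C=2, D=0, E=2, F=5, G=4, H=4)

(A=3, B=1, C=2, D=0, E=2, F=5, G=4, H=4)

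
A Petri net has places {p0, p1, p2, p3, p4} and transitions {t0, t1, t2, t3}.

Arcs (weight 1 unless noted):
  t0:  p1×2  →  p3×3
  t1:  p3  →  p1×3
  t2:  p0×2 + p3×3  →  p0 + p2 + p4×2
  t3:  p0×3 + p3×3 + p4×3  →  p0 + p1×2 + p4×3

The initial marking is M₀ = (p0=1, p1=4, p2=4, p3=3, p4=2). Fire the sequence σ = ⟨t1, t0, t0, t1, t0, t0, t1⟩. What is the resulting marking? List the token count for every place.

(p0=1, p1=5, p2=4, p3=12, p4=2)

step 1: fire t1:  (p0=1, p1=4, p2=4, p3=3, p4=2) → (p0=1, p1=7, p2=4, p3=2, p4=2)
step 2: fire t0:  (p0=1, p1=7, p2=4, p3=2, p4=2) → (p0=1, p1=5, p2=4, p3=5, p4=2)
step 3: fire t0:  (p0=1, p1=5, p2=4, p3=5, p4=2) → (p0=1, p1=3, p2=4, p3=8, p4=2)
step 4: fire t1:  (p0=1, p1=3, p2=4, p3=8, p4=2) → (p0=1, p1=6, p2=4, p3=7, p4=2)
step 5: fire t0:  (p0=1, p1=6, p2=4, p3=7, p4=2) → (p0=1, p1=4, p2=4, p3=10, p4=2)
step 6: fire t0:  (p0=1, p1=4, p2=4, p3=10, p4=2) → (p0=1, p1=2, p2=4, p3=13, p4=2)
step 7: fire t1:  (p0=1, p1=2, p2=4, p3=13, p4=2) → (p0=1, p1=5, p2=4, p3=12, p4=2)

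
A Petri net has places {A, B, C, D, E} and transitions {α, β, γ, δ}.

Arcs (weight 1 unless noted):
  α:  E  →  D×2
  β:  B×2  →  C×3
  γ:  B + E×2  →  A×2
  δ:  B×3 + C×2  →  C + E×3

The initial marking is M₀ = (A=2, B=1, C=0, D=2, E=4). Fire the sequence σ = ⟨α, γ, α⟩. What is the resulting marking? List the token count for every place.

(A=4, B=0, C=0, D=6, E=0)

step 1: fire α:  (A=2, B=1, C=0, D=2, E=4) → (A=2, B=1, C=0, D=4, E=3)
step 2: fire γ:  (A=2, B=1, C=0, D=4, E=3) → (A=4, B=0, C=0, D=4, E=1)
step 3: fire α:  (A=4, B=0, C=0, D=4, E=1) → (A=4, B=0, C=0, D=6, E=0)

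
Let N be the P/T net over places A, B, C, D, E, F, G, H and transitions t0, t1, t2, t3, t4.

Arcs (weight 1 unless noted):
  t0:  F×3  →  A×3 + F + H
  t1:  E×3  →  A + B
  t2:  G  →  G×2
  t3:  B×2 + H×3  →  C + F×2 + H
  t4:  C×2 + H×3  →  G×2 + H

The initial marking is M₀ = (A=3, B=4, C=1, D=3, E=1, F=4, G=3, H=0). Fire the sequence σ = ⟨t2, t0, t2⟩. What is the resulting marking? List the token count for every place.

step 1: fire t2:  (A=3, B=4, C=1, D=3, E=1, F=4, G=3, H=0) → (A=3, B=4, C=1, D=3, E=1, F=4, G=4, H=0)
step 2: fire t0:  (A=3, B=4, C=1, D=3, E=1, F=4, G=4, H=0) → (A=6, B=4, C=1, D=3, E=1, F=2, G=4, H=1)
step 3: fire t2:  (A=6, B=4, C=1, D=3, E=1, F=2, G=4, H=1) → (A=6, B=4, C=1, D=3, E=1, F=2, G=5, H=1)

(A=6, B=4, C=1, D=3, E=1, F=2, G=5, H=1)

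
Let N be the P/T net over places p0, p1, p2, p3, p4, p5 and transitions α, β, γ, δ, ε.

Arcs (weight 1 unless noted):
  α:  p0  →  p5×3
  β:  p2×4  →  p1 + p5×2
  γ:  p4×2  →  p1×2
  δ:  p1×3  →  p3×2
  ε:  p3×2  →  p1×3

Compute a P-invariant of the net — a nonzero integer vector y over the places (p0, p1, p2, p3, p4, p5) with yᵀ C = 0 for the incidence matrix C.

Incidence matrix C (rows=places, cols=transitions):
        α    β    γ    δ    ε
   p0  -1    0    0    0    0
   p1   0    1    2   -3    3
   p2   0   -4    0    0    0
   p3   0    0    0    2   -2
   p4   0    0   -2    0    0
   p5   3    2    0    0    0

Candidate y = [0, 4, 1, 6, 4, 0]; check y·C column-wise:
  col α: 0·-1 + 4·0 + 1·0 + 6·0 + 4·0 + 0·3 = 0
  col β: 4·1 + 1·-4 + 6·0 + 4·0 + 0·2 = 0
  col γ: 4·2 + 1·0 + 6·0 + 4·-2 = 0
  col δ: 4·-3 + 1·0 + 6·2 + 4·0 = 0
  col ε: 4·3 + 1·0 + 6·-2 + 4·0 = 0

y = (p0:0, p1:4, p2:1, p3:6, p4:4, p5:0)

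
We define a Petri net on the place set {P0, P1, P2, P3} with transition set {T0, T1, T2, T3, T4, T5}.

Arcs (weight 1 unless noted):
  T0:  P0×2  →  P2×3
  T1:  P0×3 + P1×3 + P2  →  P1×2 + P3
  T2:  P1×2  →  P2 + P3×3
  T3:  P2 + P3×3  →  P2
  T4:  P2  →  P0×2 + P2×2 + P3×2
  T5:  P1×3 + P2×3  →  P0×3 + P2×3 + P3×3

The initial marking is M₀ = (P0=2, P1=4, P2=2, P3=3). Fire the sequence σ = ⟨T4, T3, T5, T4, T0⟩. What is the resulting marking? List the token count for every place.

(P0=7, P1=1, P2=7, P3=7)

step 1: fire T4:  (P0=2, P1=4, P2=2, P3=3) → (P0=4, P1=4, P2=3, P3=5)
step 2: fire T3:  (P0=4, P1=4, P2=3, P3=5) → (P0=4, P1=4, P2=3, P3=2)
step 3: fire T5:  (P0=4, P1=4, P2=3, P3=2) → (P0=7, P1=1, P2=3, P3=5)
step 4: fire T4:  (P0=7, P1=1, P2=3, P3=5) → (P0=9, P1=1, P2=4, P3=7)
step 5: fire T0:  (P0=9, P1=1, P2=4, P3=7) → (P0=7, P1=1, P2=7, P3=7)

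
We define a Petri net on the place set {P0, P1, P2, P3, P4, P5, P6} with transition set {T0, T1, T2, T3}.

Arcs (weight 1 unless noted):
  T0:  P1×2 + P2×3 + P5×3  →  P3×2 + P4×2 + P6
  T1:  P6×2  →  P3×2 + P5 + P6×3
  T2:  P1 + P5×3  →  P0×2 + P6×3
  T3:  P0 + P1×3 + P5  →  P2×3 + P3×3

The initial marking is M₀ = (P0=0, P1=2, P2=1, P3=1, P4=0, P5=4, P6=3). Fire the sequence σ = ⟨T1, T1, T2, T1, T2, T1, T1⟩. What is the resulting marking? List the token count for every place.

step 1: fire T1:  (P0=0, P1=2, P2=1, P3=1, P4=0, P5=4, P6=3) → (P0=0, P1=2, P2=1, P3=3, P4=0, P5=5, P6=4)
step 2: fire T1:  (P0=0, P1=2, P2=1, P3=3, P4=0, P5=5, P6=4) → (P0=0, P1=2, P2=1, P3=5, P4=0, P5=6, P6=5)
step 3: fire T2:  (P0=0, P1=2, P2=1, P3=5, P4=0, P5=6, P6=5) → (P0=2, P1=1, P2=1, P3=5, P4=0, P5=3, P6=8)
step 4: fire T1:  (P0=2, P1=1, P2=1, P3=5, P4=0, P5=3, P6=8) → (P0=2, P1=1, P2=1, P3=7, P4=0, P5=4, P6=9)
step 5: fire T2:  (P0=2, P1=1, P2=1, P3=7, P4=0, P5=4, P6=9) → (P0=4, P1=0, P2=1, P3=7, P4=0, P5=1, P6=12)
step 6: fire T1:  (P0=4, P1=0, P2=1, P3=7, P4=0, P5=1, P6=12) → (P0=4, P1=0, P2=1, P3=9, P4=0, P5=2, P6=13)
step 7: fire T1:  (P0=4, P1=0, P2=1, P3=9, P4=0, P5=2, P6=13) → (P0=4, P1=0, P2=1, P3=11, P4=0, P5=3, P6=14)

(P0=4, P1=0, P2=1, P3=11, P4=0, P5=3, P6=14)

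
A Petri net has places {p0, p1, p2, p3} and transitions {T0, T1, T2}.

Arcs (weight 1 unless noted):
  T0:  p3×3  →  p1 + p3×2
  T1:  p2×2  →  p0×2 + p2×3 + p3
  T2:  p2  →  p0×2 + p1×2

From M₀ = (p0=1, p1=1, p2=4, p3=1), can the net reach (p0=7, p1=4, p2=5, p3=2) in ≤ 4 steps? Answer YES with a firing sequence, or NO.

step 1: fire T1:  (p0=1, p1=1, p2=4, p3=1) → (p0=3, p1=1, p2=5, p3=2)
step 2: fire T1:  (p0=3, p1=1, p2=5, p3=2) → (p0=5, p1=1, p2=6, p3=3)
step 3: fire T0:  (p0=5, p1=1, p2=6, p3=3) → (p0=5, p1=2, p2=6, p3=2)
step 4: fire T2:  (p0=5, p1=2, p2=6, p3=2) → (p0=7, p1=4, p2=5, p3=2)

YES — reachable via ⟨T1, T1, T0, T2⟩ (4 firings)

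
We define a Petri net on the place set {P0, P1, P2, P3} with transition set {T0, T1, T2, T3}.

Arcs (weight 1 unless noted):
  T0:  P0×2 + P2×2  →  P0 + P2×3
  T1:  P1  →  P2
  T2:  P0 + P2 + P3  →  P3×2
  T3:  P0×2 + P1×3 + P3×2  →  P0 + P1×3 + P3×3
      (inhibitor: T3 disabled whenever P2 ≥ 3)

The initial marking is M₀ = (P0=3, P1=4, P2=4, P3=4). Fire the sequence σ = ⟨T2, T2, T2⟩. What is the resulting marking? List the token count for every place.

step 1: fire T2:  (P0=3, P1=4, P2=4, P3=4) → (P0=2, P1=4, P2=3, P3=5)
step 2: fire T2:  (P0=2, P1=4, P2=3, P3=5) → (P0=1, P1=4, P2=2, P3=6)
step 3: fire T2:  (P0=1, P1=4, P2=2, P3=6) → (P0=0, P1=4, P2=1, P3=7)

(P0=0, P1=4, P2=1, P3=7)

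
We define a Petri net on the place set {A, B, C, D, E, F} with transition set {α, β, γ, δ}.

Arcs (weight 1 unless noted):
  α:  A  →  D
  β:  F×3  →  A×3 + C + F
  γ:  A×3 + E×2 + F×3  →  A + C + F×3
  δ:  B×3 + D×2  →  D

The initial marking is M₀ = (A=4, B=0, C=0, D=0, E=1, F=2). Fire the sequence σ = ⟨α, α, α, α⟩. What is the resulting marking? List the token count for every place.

(A=0, B=0, C=0, D=4, E=1, F=2)

step 1: fire α:  (A=4, B=0, C=0, D=0, E=1, F=2) → (A=3, B=0, C=0, D=1, E=1, F=2)
step 2: fire α:  (A=3, B=0, C=0, D=1, E=1, F=2) → (A=2, B=0, C=0, D=2, E=1, F=2)
step 3: fire α:  (A=2, B=0, C=0, D=2, E=1, F=2) → (A=1, B=0, C=0, D=3, E=1, F=2)
step 4: fire α:  (A=1, B=0, C=0, D=3, E=1, F=2) → (A=0, B=0, C=0, D=4, E=1, F=2)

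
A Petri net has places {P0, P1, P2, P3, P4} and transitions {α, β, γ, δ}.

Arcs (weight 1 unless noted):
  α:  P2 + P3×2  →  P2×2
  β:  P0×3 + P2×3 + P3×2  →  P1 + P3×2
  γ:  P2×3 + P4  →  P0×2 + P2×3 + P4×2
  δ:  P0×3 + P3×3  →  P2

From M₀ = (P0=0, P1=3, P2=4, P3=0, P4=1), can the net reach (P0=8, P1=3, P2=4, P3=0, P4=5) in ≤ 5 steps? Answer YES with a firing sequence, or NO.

step 1: fire γ:  (P0=0, P1=3, P2=4, P3=0, P4=1) → (P0=2, P1=3, P2=4, P3=0, P4=2)
step 2: fire γ:  (P0=2, P1=3, P2=4, P3=0, P4=2) → (P0=4, P1=3, P2=4, P3=0, P4=3)
step 3: fire γ:  (P0=4, P1=3, P2=4, P3=0, P4=3) → (P0=6, P1=3, P2=4, P3=0, P4=4)
step 4: fire γ:  (P0=6, P1=3, P2=4, P3=0, P4=4) → (P0=8, P1=3, P2=4, P3=0, P4=5)

YES — reachable via ⟨γ, γ, γ, γ⟩ (4 firings)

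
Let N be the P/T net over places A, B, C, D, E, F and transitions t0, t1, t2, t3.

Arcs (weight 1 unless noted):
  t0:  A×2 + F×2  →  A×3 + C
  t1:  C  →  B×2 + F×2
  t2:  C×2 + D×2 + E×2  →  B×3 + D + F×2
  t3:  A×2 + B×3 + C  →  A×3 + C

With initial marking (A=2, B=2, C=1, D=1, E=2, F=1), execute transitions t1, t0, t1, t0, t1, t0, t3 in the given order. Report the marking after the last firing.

(A=6, B=5, C=1, D=1, E=2, F=1)

step 1: fire t1:  (A=2, B=2, C=1, D=1, E=2, F=1) → (A=2, B=4, C=0, D=1, E=2, F=3)
step 2: fire t0:  (A=2, B=4, C=0, D=1, E=2, F=3) → (A=3, B=4, C=1, D=1, E=2, F=1)
step 3: fire t1:  (A=3, B=4, C=1, D=1, E=2, F=1) → (A=3, B=6, C=0, D=1, E=2, F=3)
step 4: fire t0:  (A=3, B=6, C=0, D=1, E=2, F=3) → (A=4, B=6, C=1, D=1, E=2, F=1)
step 5: fire t1:  (A=4, B=6, C=1, D=1, E=2, F=1) → (A=4, B=8, C=0, D=1, E=2, F=3)
step 6: fire t0:  (A=4, B=8, C=0, D=1, E=2, F=3) → (A=5, B=8, C=1, D=1, E=2, F=1)
step 7: fire t3:  (A=5, B=8, C=1, D=1, E=2, F=1) → (A=6, B=5, C=1, D=1, E=2, F=1)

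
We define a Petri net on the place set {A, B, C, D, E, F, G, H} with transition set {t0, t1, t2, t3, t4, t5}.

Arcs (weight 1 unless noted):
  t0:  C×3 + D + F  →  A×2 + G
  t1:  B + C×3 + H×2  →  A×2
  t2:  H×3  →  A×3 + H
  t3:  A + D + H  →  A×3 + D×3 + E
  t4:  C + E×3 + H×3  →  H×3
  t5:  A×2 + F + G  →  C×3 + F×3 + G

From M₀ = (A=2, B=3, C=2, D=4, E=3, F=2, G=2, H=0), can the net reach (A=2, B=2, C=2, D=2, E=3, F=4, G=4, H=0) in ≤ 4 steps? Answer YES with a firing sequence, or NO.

depth 0: 1 marking
depth 1: 2 markings reached so far
depth 2: 3 markings reached so far
depth 3: 4 markings reached so far
depth 4: 5 markings reached so far
target is not among the 5 markings reachable within 4 steps

NO — not reachable within 4 firings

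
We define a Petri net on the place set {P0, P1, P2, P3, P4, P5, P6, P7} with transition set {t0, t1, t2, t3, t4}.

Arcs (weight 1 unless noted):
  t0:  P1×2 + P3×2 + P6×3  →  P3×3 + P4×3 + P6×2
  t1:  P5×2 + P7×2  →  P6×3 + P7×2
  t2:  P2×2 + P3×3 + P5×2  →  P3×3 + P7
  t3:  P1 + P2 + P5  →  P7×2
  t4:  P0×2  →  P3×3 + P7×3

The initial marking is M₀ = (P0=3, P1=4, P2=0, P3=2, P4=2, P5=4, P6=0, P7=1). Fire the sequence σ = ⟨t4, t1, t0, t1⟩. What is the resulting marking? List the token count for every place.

(P0=1, P1=2, P2=0, P3=6, P4=5, P5=0, P6=5, P7=4)

step 1: fire t4:  (P0=3, P1=4, P2=0, P3=2, P4=2, P5=4, P6=0, P7=1) → (P0=1, P1=4, P2=0, P3=5, P4=2, P5=4, P6=0, P7=4)
step 2: fire t1:  (P0=1, P1=4, P2=0, P3=5, P4=2, P5=4, P6=0, P7=4) → (P0=1, P1=4, P2=0, P3=5, P4=2, P5=2, P6=3, P7=4)
step 3: fire t0:  (P0=1, P1=4, P2=0, P3=5, P4=2, P5=2, P6=3, P7=4) → (P0=1, P1=2, P2=0, P3=6, P4=5, P5=2, P6=2, P7=4)
step 4: fire t1:  (P0=1, P1=2, P2=0, P3=6, P4=5, P5=2, P6=2, P7=4) → (P0=1, P1=2, P2=0, P3=6, P4=5, P5=0, P6=5, P7=4)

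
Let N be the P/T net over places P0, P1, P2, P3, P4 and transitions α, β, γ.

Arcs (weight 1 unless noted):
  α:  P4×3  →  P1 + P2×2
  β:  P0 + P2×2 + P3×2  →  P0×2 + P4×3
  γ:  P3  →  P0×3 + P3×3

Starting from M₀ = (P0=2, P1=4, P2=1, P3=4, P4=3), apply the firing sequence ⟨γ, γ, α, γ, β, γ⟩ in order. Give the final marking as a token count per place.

(P0=15, P1=5, P2=1, P3=10, P4=3)

step 1: fire γ:  (P0=2, P1=4, P2=1, P3=4, P4=3) → (P0=5, P1=4, P2=1, P3=6, P4=3)
step 2: fire γ:  (P0=5, P1=4, P2=1, P3=6, P4=3) → (P0=8, P1=4, P2=1, P3=8, P4=3)
step 3: fire α:  (P0=8, P1=4, P2=1, P3=8, P4=3) → (P0=8, P1=5, P2=3, P3=8, P4=0)
step 4: fire γ:  (P0=8, P1=5, P2=3, P3=8, P4=0) → (P0=11, P1=5, P2=3, P3=10, P4=0)
step 5: fire β:  (P0=11, P1=5, P2=3, P3=10, P4=0) → (P0=12, P1=5, P2=1, P3=8, P4=3)
step 6: fire γ:  (P0=12, P1=5, P2=1, P3=8, P4=3) → (P0=15, P1=5, P2=1, P3=10, P4=3)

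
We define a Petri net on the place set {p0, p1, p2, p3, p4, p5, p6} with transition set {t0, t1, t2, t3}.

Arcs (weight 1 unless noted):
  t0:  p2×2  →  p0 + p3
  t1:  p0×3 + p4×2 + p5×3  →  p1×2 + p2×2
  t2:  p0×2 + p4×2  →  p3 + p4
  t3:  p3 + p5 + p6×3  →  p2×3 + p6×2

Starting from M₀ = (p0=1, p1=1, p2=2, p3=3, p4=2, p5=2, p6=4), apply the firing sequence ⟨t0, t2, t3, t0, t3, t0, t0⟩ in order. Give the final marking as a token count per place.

(p0=3, p1=1, p2=0, p3=6, p4=1, p5=0, p6=2)

step 1: fire t0:  (p0=1, p1=1, p2=2, p3=3, p4=2, p5=2, p6=4) → (p0=2, p1=1, p2=0, p3=4, p4=2, p5=2, p6=4)
step 2: fire t2:  (p0=2, p1=1, p2=0, p3=4, p4=2, p5=2, p6=4) → (p0=0, p1=1, p2=0, p3=5, p4=1, p5=2, p6=4)
step 3: fire t3:  (p0=0, p1=1, p2=0, p3=5, p4=1, p5=2, p6=4) → (p0=0, p1=1, p2=3, p3=4, p4=1, p5=1, p6=3)
step 4: fire t0:  (p0=0, p1=1, p2=3, p3=4, p4=1, p5=1, p6=3) → (p0=1, p1=1, p2=1, p3=5, p4=1, p5=1, p6=3)
step 5: fire t3:  (p0=1, p1=1, p2=1, p3=5, p4=1, p5=1, p6=3) → (p0=1, p1=1, p2=4, p3=4, p4=1, p5=0, p6=2)
step 6: fire t0:  (p0=1, p1=1, p2=4, p3=4, p4=1, p5=0, p6=2) → (p0=2, p1=1, p2=2, p3=5, p4=1, p5=0, p6=2)
step 7: fire t0:  (p0=2, p1=1, p2=2, p3=5, p4=1, p5=0, p6=2) → (p0=3, p1=1, p2=0, p3=6, p4=1, p5=0, p6=2)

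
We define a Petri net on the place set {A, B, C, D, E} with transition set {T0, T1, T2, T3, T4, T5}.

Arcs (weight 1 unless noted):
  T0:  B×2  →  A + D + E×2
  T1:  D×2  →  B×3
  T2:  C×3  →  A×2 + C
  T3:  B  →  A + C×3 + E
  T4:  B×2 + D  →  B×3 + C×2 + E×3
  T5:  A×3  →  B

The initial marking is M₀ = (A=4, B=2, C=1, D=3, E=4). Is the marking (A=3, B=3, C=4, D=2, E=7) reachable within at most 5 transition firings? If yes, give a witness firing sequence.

step 1: fire T0:  (A=4, B=2, C=1, D=3, E=4) → (A=5, B=0, C=1, D=4, E=6)
step 2: fire T1:  (A=5, B=0, C=1, D=4, E=6) → (A=5, B=3, C=1, D=2, E=6)
step 3: fire T3:  (A=5, B=3, C=1, D=2, E=6) → (A=6, B=2, C=4, D=2, E=7)
step 4: fire T5:  (A=6, B=2, C=4, D=2, E=7) → (A=3, B=3, C=4, D=2, E=7)

YES — reachable via ⟨T0, T1, T3, T5⟩ (4 firings)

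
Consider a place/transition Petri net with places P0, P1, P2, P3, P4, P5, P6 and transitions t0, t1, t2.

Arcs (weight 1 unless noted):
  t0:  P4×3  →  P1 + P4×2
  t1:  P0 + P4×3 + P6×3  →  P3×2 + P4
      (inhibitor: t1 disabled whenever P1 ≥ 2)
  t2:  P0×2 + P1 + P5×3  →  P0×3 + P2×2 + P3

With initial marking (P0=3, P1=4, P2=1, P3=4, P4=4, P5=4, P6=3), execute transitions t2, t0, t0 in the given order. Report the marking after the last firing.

(P0=4, P1=5, P2=3, P3=5, P4=2, P5=1, P6=3)

step 1: fire t2:  (P0=3, P1=4, P2=1, P3=4, P4=4, P5=4, P6=3) → (P0=4, P1=3, P2=3, P3=5, P4=4, P5=1, P6=3)
step 2: fire t0:  (P0=4, P1=3, P2=3, P3=5, P4=4, P5=1, P6=3) → (P0=4, P1=4, P2=3, P3=5, P4=3, P5=1, P6=3)
step 3: fire t0:  (P0=4, P1=4, P2=3, P3=5, P4=3, P5=1, P6=3) → (P0=4, P1=5, P2=3, P3=5, P4=2, P5=1, P6=3)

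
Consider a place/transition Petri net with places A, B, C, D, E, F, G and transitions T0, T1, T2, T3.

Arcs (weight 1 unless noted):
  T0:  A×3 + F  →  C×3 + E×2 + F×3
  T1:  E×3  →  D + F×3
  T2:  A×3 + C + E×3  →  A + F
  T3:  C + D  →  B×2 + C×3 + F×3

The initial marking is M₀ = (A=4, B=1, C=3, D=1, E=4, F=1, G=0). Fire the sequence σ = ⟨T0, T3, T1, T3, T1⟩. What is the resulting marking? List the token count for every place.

(A=1, B=5, C=10, D=1, E=0, F=15, G=0)

step 1: fire T0:  (A=4, B=1, C=3, D=1, E=4, F=1, G=0) → (A=1, B=1, C=6, D=1, E=6, F=3, G=0)
step 2: fire T3:  (A=1, B=1, C=6, D=1, E=6, F=3, G=0) → (A=1, B=3, C=8, D=0, E=6, F=6, G=0)
step 3: fire T1:  (A=1, B=3, C=8, D=0, E=6, F=6, G=0) → (A=1, B=3, C=8, D=1, E=3, F=9, G=0)
step 4: fire T3:  (A=1, B=3, C=8, D=1, E=3, F=9, G=0) → (A=1, B=5, C=10, D=0, E=3, F=12, G=0)
step 5: fire T1:  (A=1, B=5, C=10, D=0, E=3, F=12, G=0) → (A=1, B=5, C=10, D=1, E=0, F=15, G=0)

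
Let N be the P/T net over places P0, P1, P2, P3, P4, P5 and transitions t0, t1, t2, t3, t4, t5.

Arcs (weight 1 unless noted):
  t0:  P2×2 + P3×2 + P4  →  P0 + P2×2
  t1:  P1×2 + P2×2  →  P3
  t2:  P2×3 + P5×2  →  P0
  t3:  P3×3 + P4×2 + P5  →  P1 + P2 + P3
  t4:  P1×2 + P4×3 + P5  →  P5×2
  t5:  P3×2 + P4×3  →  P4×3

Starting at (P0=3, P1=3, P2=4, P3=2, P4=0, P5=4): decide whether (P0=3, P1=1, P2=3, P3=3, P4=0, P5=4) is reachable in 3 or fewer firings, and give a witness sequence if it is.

NO — not reachable within 3 firings

depth 0: 1 marking
depth 1: 3 markings reached so far
depth 2: 3 markings reached so far
(frontier empty at depth 2; search complete)
target is not among the 3 markings reachable within 3 steps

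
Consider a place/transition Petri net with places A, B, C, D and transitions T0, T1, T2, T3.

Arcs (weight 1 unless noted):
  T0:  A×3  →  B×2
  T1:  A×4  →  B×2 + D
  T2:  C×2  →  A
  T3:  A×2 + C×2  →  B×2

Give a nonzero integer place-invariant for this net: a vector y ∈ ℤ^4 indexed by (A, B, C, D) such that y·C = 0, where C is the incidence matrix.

Incidence matrix C (rows=places, cols=transitions):
       T0   T1   T2   T3
    A  -3   -4    1   -2
    B   2    2    0    2
    C   0    0   -2   -2
    D   0    1    0    0

Candidate y = [2, 3, 1, 2]; check y·C column-wise:
  col T0: 2·-3 + 3·2 + 1·0 + 2·0 = 0
  col T1: 2·-4 + 3·2 + 1·0 + 2·1 = 0
  col T2: 2·1 + 3·0 + 1·-2 + 2·0 = 0
  col T3: 2·-2 + 3·2 + 1·-2 + 2·0 = 0

y = (A:2, B:3, C:1, D:2)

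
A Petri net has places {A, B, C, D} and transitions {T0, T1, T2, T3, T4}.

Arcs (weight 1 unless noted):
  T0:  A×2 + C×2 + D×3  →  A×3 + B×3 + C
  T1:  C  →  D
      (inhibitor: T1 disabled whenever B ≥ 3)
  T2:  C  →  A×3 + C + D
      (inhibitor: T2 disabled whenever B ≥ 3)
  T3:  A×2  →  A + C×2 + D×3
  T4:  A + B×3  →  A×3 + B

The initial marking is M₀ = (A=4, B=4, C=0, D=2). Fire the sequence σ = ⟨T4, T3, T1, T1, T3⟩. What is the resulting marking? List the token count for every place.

(A=4, B=2, C=2, D=10)

step 1: fire T4:  (A=4, B=4, C=0, D=2) → (A=6, B=2, C=0, D=2)
step 2: fire T3:  (A=6, B=2, C=0, D=2) → (A=5, B=2, C=2, D=5)
step 3: fire T1:  (A=5, B=2, C=2, D=5) → (A=5, B=2, C=1, D=6)
step 4: fire T1:  (A=5, B=2, C=1, D=6) → (A=5, B=2, C=0, D=7)
step 5: fire T3:  (A=5, B=2, C=0, D=7) → (A=4, B=2, C=2, D=10)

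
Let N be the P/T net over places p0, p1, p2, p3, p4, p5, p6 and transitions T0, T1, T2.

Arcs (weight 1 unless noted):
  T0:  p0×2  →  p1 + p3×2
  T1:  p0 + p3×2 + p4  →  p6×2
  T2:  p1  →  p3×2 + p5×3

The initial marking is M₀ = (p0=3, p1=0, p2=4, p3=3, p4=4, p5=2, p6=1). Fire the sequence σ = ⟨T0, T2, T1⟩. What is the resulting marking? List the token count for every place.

(p0=0, p1=0, p2=4, p3=5, p4=3, p5=5, p6=3)

step 1: fire T0:  (p0=3, p1=0, p2=4, p3=3, p4=4, p5=2, p6=1) → (p0=1, p1=1, p2=4, p3=5, p4=4, p5=2, p6=1)
step 2: fire T2:  (p0=1, p1=1, p2=4, p3=5, p4=4, p5=2, p6=1) → (p0=1, p1=0, p2=4, p3=7, p4=4, p5=5, p6=1)
step 3: fire T1:  (p0=1, p1=0, p2=4, p3=7, p4=4, p5=5, p6=1) → (p0=0, p1=0, p2=4, p3=5, p4=3, p5=5, p6=3)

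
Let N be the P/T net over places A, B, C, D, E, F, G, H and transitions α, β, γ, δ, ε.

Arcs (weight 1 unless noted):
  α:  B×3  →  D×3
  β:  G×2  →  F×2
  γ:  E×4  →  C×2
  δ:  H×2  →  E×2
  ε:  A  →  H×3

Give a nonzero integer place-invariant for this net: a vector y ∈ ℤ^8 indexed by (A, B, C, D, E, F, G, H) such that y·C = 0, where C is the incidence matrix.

Incidence matrix C (rows=places, cols=transitions):
        α    β    γ    δ    ε
    A   0    0    0    0   -1
    B  -3    0    0    0    0
    C   0    0    2    0    0
    D   3    0    0    0    0
    E   0    0   -4    2    0
    F   0    2    0    0    0
    G   0   -2    0    0    0
    H   0    0    0   -2    3

Candidate y = [0, 1, 0, 1, 0, 0, 0, 0]; check y·C column-wise:
  col α: 1·-3 + 1·3 = 0
  col β: 1·0 + 1·0 + 0·2 + 0·-2 = 0
  col γ: 1·0 + 0·2 + 1·0 + 0·-4 = 0
  col δ: 1·0 + 1·0 + 0·2 + 0·-2 = 0
  col ε: 0·-1 + 1·0 + 1·0 + 0·3 = 0

y = (A:0, B:1, C:0, D:1, E:0, F:0, G:0, H:0)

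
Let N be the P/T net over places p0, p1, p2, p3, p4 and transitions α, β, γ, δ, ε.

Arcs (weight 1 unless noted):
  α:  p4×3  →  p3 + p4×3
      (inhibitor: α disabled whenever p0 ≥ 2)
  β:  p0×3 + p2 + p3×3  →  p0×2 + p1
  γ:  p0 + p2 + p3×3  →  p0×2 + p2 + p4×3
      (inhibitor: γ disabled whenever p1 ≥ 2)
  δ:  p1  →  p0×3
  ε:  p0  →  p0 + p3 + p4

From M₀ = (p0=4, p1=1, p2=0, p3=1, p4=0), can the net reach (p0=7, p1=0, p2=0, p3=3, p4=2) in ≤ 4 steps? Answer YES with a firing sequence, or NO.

YES — reachable via ⟨δ, ε, ε⟩ (3 firings)

step 1: fire δ:  (p0=4, p1=1, p2=0, p3=1, p4=0) → (p0=7, p1=0, p2=0, p3=1, p4=0)
step 2: fire ε:  (p0=7, p1=0, p2=0, p3=1, p4=0) → (p0=7, p1=0, p2=0, p3=2, p4=1)
step 3: fire ε:  (p0=7, p1=0, p2=0, p3=2, p4=1) → (p0=7, p1=0, p2=0, p3=3, p4=2)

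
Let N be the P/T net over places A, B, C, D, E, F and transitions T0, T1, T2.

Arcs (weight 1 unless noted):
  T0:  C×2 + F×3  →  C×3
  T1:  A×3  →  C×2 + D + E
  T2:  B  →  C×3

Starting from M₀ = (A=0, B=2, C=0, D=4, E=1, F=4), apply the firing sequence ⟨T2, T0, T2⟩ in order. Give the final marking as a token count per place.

(A=0, B=0, C=7, D=4, E=1, F=1)

step 1: fire T2:  (A=0, B=2, C=0, D=4, E=1, F=4) → (A=0, B=1, C=3, D=4, E=1, F=4)
step 2: fire T0:  (A=0, B=1, C=3, D=4, E=1, F=4) → (A=0, B=1, C=4, D=4, E=1, F=1)
step 3: fire T2:  (A=0, B=1, C=4, D=4, E=1, F=1) → (A=0, B=0, C=7, D=4, E=1, F=1)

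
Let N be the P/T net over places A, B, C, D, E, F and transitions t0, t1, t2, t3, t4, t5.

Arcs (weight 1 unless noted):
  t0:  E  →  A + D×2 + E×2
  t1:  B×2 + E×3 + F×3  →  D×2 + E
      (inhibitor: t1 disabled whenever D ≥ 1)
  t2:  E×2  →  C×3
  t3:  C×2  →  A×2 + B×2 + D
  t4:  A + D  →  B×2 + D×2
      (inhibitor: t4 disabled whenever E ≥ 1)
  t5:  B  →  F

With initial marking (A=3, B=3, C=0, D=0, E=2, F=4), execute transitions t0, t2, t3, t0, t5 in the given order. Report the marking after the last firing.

(A=7, B=4, C=1, D=5, E=2, F=5)

step 1: fire t0:  (A=3, B=3, C=0, D=0, E=2, F=4) → (A=4, B=3, C=0, D=2, E=3, F=4)
step 2: fire t2:  (A=4, B=3, C=0, D=2, E=3, F=4) → (A=4, B=3, C=3, D=2, E=1, F=4)
step 3: fire t3:  (A=4, B=3, C=3, D=2, E=1, F=4) → (A=6, B=5, C=1, D=3, E=1, F=4)
step 4: fire t0:  (A=6, B=5, C=1, D=3, E=1, F=4) → (A=7, B=5, C=1, D=5, E=2, F=4)
step 5: fire t5:  (A=7, B=5, C=1, D=5, E=2, F=4) → (A=7, B=4, C=1, D=5, E=2, F=5)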